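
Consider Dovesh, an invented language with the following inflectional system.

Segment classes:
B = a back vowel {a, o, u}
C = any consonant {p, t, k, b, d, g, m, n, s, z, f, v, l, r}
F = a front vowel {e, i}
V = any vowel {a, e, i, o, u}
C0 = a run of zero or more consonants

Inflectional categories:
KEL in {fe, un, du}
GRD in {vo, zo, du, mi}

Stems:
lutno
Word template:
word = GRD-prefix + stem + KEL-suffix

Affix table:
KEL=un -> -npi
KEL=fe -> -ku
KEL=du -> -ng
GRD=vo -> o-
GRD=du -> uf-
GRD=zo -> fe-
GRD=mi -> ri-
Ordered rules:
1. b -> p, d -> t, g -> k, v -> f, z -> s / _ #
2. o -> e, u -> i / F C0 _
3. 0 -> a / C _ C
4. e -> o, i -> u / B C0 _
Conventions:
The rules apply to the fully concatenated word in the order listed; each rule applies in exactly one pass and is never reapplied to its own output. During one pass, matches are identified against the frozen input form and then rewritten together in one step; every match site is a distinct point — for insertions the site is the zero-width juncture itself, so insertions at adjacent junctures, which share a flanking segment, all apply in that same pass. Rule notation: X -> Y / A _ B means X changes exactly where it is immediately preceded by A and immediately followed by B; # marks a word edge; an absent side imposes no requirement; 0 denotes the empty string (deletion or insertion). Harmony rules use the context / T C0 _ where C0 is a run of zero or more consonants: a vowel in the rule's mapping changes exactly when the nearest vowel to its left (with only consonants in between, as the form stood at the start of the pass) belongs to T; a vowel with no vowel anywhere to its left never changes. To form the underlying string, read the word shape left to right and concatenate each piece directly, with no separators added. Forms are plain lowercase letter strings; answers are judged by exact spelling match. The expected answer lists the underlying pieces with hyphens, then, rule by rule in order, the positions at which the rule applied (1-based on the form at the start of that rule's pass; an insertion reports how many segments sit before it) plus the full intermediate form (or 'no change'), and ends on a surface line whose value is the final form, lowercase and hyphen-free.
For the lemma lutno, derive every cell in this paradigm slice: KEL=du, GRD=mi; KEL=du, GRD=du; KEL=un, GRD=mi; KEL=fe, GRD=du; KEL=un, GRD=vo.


cell KEL=du, GRD=mi:
underlying: ri-lutno-ng
1. b -> p, d -> t, g -> k, v -> f, z -> s / _ #: fires at position(s) 9: rilutnonk
2. o -> e, u -> i / F C0 _: fires at position(s) 4: rilitnonk
3. 0 -> a / C _ C: inserts after position(s) 5, 8: rilitanonak
4. e -> o, i -> u / B C0 _: no change
surface: rilitanonak

cell KEL=du, GRD=du:
underlying: uf-lutno-ng
1. b -> p, d -> t, g -> k, v -> f, z -> s / _ #: fires at position(s) 9: uflutnonk
2. o -> e, u -> i / F C0 _: no change
3. 0 -> a / C _ C: inserts after position(s) 2, 5, 8: ufalutanonak
4. e -> o, i -> u / B C0 _: no change
surface: ufalutanonak

cell KEL=un, GRD=mi:
underlying: ri-lutno-npi
1. b -> p, d -> t, g -> k, v -> f, z -> s / _ #: no change
2. o -> e, u -> i / F C0 _: fires at position(s) 4: rilitnonpi
3. 0 -> a / C _ C: inserts after position(s) 5, 8: rilitanonapi
4. e -> o, i -> u / B C0 _: fires at position(s) 12: rilitanonapu
surface: rilitanonapu

cell KEL=fe, GRD=du:
underlying: uf-lutno-ku
1. b -> p, d -> t, g -> k, v -> f, z -> s / _ #: no change
2. o -> e, u -> i / F C0 _: no change
3. 0 -> a / C _ C: inserts after position(s) 2, 5: ufalutanoku
4. e -> o, i -> u / B C0 _: no change
surface: ufalutanoku

cell KEL=un, GRD=vo:
underlying: o-lutno-npi
1. b -> p, d -> t, g -> k, v -> f, z -> s / _ #: no change
2. o -> e, u -> i / F C0 _: no change
3. 0 -> a / C _ C: inserts after position(s) 4, 7: olutanonapi
4. e -> o, i -> u / B C0 _: fires at position(s) 11: olutanonapu
surface: olutanonapu


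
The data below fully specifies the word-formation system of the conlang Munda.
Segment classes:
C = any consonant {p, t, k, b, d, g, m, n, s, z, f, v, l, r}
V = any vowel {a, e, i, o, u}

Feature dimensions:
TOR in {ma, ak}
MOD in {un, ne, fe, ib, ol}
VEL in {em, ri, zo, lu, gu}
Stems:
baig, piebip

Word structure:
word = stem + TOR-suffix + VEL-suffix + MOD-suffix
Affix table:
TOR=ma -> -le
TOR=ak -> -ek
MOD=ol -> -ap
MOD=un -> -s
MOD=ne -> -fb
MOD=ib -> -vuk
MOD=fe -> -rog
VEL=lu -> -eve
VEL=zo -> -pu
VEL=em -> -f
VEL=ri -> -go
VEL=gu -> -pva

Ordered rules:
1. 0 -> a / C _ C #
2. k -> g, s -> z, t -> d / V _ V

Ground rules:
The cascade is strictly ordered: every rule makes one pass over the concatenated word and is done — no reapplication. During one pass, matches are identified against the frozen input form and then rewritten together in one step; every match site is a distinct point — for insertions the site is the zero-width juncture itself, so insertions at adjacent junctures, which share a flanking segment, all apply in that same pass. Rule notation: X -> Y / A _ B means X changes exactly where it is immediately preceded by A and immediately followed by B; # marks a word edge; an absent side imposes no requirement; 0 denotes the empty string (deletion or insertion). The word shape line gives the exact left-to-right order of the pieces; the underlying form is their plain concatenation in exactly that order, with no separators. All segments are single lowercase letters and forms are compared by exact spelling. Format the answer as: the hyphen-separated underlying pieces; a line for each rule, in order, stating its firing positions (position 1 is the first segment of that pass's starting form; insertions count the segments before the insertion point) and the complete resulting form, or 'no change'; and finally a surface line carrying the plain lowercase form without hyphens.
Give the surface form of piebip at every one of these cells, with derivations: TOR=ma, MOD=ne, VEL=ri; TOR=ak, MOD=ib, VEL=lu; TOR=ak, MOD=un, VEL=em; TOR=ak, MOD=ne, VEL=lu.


cell TOR=ma, MOD=ne, VEL=ri:
underlying: piebip-le-go-fb
1. 0 -> a / C _ C #: inserts after position(s) 11: piebiplegofab
2. k -> g, s -> z, t -> d / V _ V: no change
surface: piebiplegofab

cell TOR=ak, MOD=ib, VEL=lu:
underlying: piebip-ek-eve-vuk
1. 0 -> a / C _ C #: no change
2. k -> g, s -> z, t -> d / V _ V: fires at position(s) 8: piebipegevevuk
surface: piebipegevevuk

cell TOR=ak, MOD=un, VEL=em:
underlying: piebip-ek-f-s
1. 0 -> a / C _ C #: inserts after position(s) 9: piebipekfas
2. k -> g, s -> z, t -> d / V _ V: no change
surface: piebipekfas

cell TOR=ak, MOD=ne, VEL=lu:
underlying: piebip-ek-eve-fb
1. 0 -> a / C _ C #: inserts after position(s) 12: piebipekevefab
2. k -> g, s -> z, t -> d / V _ V: fires at position(s) 8: piebipegevefab
surface: piebipegevefab


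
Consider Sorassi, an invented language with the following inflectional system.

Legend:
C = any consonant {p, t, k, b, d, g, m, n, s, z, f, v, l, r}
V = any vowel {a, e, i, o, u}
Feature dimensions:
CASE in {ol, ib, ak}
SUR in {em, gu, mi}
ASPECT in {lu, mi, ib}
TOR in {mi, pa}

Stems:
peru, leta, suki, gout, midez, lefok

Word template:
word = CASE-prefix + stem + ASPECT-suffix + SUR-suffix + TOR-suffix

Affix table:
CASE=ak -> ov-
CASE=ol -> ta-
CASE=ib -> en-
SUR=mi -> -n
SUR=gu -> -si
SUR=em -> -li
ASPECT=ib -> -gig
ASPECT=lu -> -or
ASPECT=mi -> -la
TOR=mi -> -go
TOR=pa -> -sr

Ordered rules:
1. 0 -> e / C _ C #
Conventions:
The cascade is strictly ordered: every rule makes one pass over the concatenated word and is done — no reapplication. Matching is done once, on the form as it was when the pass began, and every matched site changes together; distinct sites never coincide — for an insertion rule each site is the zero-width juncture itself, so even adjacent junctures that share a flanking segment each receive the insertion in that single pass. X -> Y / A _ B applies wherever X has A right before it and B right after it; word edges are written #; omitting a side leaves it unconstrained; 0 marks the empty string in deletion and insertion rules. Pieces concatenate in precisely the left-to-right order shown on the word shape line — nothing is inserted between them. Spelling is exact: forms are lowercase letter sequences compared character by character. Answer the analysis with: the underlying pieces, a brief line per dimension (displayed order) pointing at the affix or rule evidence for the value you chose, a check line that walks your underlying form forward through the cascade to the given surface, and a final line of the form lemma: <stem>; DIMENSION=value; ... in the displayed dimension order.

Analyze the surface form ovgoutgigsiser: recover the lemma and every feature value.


underlying: ov-gout-gig-si-sr
CASE=ak - signalled by the affix ov-
SUR=gu - signalled by the affix -si
ASPECT=ib - signalled by the affix -gig
TOR=pa - signalled by the affix -sr
check: ovgoutgigsisr -> ovgoutgigsiser
lemma: gout; CASE=ak; SUR=gu; ASPECT=ib; TOR=pa


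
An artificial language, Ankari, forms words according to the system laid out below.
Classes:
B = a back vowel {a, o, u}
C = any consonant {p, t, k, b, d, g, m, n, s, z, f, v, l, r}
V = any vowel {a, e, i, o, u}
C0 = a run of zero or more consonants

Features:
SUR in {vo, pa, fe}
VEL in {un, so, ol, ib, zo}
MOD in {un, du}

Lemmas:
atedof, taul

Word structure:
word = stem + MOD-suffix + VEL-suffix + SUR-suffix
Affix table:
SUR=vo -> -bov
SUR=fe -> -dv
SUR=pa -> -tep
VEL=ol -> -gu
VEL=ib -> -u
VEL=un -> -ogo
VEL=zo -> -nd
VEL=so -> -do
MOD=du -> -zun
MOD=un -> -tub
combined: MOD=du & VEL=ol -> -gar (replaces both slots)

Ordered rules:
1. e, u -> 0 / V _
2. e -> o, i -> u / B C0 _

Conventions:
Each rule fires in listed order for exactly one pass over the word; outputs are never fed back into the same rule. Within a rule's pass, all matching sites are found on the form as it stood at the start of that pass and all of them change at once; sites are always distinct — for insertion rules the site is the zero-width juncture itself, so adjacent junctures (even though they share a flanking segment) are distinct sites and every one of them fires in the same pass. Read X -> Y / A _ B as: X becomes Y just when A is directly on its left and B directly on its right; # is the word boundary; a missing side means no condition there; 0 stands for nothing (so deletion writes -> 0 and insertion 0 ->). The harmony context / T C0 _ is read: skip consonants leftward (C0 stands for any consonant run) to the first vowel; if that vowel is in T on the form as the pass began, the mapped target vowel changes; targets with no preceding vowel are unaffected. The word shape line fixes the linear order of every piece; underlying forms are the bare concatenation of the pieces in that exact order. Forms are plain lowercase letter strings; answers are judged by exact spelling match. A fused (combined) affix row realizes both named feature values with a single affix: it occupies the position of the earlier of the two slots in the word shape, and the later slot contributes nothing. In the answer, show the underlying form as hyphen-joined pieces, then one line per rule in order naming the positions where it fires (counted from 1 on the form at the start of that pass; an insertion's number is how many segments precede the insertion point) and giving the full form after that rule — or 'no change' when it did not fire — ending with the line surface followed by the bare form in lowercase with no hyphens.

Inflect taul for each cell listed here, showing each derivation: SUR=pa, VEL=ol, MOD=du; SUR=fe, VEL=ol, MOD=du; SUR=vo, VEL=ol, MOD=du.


cell SUR=pa, VEL=ol, MOD=du:
underlying: taul-gar-tep
1. e, u -> 0 / V _: fires at position(s) 3: talgartep
2. e -> o, i -> u / B C0 _: fires at position(s) 8: talgartop
surface: talgartop

cell SUR=fe, VEL=ol, MOD=du:
underlying: taul-gar-dv
1. e, u -> 0 / V _: fires at position(s) 3: talgardv
2. e -> o, i -> u / B C0 _: no change
surface: talgardv

cell SUR=vo, VEL=ol, MOD=du:
underlying: taul-gar-bov
1. e, u -> 0 / V _: fires at position(s) 3: talgarbov
2. e -> o, i -> u / B C0 _: no change
surface: talgarbov


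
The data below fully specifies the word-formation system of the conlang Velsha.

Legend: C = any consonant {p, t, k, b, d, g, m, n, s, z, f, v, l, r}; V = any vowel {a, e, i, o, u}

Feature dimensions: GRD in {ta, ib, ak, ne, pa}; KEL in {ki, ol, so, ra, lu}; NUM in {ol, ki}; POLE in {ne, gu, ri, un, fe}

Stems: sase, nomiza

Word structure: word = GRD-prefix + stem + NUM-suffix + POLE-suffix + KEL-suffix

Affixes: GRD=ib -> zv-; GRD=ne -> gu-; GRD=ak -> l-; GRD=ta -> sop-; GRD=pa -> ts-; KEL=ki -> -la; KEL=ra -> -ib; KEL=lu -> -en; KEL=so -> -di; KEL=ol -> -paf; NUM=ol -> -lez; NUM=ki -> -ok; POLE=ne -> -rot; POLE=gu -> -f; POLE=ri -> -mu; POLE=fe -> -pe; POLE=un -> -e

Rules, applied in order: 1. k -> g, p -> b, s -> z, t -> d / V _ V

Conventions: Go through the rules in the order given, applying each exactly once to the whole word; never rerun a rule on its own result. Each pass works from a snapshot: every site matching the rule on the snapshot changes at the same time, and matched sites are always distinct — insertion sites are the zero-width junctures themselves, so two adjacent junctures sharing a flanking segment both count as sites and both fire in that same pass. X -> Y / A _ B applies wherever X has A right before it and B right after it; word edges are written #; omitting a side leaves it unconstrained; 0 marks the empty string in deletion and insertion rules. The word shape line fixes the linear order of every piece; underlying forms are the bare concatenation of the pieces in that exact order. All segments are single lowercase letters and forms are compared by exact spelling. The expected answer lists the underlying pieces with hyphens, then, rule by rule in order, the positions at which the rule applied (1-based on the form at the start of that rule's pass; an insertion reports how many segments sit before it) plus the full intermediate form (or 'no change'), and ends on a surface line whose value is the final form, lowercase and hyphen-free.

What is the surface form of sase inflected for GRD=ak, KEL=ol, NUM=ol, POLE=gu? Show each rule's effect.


underlying: l-sase-lez-f-paf
1. k -> g, p -> b, s -> z, t -> d / V _ V: fires at position(s) 4: lsazelezfpaf
surface: lsazelezfpaf


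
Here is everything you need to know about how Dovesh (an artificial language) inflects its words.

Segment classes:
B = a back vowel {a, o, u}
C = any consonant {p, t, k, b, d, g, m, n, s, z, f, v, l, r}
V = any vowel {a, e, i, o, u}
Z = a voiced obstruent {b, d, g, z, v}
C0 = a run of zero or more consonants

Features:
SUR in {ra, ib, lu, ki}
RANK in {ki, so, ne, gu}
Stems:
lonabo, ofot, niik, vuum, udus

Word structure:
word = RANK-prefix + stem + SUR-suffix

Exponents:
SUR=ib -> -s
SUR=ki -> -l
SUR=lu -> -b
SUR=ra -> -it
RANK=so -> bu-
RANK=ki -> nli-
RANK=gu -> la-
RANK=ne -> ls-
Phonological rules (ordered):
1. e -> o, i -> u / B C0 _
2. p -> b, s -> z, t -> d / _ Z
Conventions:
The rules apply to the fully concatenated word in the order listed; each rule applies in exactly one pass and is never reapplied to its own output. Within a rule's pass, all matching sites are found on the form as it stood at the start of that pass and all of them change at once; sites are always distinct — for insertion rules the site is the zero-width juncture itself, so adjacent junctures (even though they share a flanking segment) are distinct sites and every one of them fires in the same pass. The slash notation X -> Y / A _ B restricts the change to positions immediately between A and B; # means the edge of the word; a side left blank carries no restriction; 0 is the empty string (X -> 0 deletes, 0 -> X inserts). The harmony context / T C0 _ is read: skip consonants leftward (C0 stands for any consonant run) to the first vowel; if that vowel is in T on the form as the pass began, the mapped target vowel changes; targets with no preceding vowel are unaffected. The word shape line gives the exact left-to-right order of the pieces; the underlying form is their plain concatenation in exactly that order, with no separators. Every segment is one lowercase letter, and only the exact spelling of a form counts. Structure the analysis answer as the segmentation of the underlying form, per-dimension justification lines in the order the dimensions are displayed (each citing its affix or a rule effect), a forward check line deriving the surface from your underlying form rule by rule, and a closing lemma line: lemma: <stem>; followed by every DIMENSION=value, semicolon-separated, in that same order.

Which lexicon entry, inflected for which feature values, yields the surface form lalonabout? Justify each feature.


underlying: la-lonabo-it
SUR=ra - signalled by the affix -it
RANK=gu - signalled by the affix la-
check: lalonaboit -> lalonabout -> lalonabout
lemma: lonabo; SUR=ra; RANK=gu


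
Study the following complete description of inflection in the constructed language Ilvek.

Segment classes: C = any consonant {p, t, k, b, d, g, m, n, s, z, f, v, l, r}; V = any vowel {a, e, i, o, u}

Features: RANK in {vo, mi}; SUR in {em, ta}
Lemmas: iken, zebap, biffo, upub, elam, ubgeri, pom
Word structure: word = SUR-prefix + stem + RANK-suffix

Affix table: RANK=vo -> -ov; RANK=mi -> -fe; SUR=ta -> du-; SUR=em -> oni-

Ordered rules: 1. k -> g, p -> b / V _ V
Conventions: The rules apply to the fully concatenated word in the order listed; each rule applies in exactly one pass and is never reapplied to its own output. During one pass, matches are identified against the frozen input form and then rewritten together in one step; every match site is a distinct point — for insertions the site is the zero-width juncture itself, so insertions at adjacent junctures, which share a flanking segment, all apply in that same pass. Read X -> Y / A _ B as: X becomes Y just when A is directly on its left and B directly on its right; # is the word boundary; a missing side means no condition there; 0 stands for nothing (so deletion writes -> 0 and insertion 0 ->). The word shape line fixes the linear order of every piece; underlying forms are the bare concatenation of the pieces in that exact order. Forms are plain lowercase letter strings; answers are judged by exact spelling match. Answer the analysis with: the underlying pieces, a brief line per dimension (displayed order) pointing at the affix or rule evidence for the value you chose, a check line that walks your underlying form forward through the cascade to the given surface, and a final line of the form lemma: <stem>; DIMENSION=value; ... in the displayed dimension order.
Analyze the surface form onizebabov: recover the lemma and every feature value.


underlying: oni-zebap-ov
RANK=vo - signalled by the affix -ov
SUR=em - signalled by the affix oni-
check: onizebapov -> onizebabov
lemma: zebap; RANK=vo; SUR=em


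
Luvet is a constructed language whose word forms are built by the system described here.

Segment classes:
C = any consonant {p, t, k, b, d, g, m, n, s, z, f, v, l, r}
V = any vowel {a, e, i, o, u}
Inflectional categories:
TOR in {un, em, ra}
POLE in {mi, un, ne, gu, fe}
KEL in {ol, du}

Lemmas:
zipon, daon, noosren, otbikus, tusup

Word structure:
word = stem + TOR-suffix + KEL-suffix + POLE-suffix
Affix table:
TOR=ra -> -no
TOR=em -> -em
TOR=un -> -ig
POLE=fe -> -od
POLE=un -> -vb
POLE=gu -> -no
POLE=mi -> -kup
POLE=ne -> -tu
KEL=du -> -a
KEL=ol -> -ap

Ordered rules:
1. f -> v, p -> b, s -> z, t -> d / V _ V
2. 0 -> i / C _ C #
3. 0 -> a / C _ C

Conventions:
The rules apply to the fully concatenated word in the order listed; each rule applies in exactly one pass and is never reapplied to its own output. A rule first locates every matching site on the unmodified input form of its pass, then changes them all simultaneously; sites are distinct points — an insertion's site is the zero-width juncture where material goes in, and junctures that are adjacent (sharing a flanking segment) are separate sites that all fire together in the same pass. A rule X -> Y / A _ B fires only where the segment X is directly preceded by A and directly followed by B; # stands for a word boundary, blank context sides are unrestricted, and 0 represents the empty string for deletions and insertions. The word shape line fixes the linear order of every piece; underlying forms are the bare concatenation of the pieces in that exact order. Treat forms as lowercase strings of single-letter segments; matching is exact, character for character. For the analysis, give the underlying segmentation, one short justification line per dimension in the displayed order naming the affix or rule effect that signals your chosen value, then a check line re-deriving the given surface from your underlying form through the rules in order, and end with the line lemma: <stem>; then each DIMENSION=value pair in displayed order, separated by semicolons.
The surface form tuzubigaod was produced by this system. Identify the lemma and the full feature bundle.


underlying: tusup-ig-a-od
TOR=un - signalled by the affix -ig
POLE=fe - signalled by the affix -od
KEL=du - signalled by the affix -a
check: tusupigaod -> tuzubigaod -> tuzubigaod -> tuzubigaod
lemma: tusup; TOR=un; POLE=fe; KEL=du


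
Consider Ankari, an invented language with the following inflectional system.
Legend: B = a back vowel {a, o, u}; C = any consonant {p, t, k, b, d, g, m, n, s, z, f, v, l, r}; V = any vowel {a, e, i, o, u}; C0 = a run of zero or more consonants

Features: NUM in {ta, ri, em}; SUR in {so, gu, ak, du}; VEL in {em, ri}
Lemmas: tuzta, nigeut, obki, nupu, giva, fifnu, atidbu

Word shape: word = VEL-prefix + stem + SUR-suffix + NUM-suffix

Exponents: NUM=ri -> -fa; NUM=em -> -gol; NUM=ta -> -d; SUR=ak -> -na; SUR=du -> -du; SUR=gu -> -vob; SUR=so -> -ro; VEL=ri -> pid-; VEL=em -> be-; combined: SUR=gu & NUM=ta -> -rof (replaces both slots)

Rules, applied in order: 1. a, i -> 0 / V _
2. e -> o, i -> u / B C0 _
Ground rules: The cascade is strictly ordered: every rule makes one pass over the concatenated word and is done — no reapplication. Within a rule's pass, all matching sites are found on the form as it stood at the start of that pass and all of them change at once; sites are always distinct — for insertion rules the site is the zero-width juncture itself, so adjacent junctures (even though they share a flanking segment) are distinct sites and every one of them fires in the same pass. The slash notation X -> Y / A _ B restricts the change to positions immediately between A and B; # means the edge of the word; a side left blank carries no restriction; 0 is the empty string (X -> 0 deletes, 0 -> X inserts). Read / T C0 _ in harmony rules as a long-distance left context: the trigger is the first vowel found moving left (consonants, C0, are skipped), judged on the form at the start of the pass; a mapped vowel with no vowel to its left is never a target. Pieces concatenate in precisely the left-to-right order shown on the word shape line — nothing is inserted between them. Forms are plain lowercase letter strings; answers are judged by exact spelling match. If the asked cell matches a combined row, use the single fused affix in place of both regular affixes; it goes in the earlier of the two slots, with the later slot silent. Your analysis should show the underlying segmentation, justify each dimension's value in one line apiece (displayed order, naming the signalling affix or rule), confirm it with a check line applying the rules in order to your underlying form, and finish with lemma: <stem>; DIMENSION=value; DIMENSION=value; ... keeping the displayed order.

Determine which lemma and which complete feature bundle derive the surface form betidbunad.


underlying: be-atidbu-na-d
NUM=ta - signalled by the affix -d
SUR=ak - signalled by the affix -na
VEL=em - signalled by the affix be-
check: beatidbunad -> betidbunad -> betidbunad
lemma: atidbu; NUM=ta; SUR=ak; VEL=em


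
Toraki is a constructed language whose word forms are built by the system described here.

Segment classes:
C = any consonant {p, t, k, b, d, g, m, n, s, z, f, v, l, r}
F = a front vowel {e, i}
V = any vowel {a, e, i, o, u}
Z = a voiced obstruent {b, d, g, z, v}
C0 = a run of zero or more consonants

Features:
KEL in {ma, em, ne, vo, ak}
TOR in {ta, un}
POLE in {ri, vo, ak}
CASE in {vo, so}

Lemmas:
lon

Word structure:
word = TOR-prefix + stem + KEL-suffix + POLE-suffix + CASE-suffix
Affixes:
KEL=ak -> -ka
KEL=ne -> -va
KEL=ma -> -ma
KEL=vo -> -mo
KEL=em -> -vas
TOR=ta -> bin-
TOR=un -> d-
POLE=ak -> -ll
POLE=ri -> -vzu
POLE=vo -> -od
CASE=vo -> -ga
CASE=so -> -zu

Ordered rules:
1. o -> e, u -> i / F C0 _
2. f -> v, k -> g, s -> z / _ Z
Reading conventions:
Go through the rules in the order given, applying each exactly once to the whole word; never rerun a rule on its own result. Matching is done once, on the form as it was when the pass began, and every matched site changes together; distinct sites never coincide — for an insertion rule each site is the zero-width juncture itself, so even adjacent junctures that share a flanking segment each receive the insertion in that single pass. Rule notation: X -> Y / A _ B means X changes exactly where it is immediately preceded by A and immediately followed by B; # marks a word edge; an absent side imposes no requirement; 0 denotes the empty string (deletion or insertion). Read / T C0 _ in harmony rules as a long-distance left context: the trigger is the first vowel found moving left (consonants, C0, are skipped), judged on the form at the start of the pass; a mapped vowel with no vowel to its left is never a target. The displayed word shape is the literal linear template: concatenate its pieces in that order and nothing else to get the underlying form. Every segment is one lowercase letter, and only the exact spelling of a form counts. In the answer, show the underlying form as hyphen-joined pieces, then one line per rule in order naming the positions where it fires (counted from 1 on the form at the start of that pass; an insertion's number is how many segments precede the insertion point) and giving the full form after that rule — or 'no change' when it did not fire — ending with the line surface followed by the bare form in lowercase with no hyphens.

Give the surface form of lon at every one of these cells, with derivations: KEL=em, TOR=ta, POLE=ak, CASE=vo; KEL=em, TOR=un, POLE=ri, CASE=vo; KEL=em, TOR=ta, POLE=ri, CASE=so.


cell KEL=em, TOR=ta, POLE=ak, CASE=vo:
underlying: bin-lon-vas-ll-ga
1. o -> e, u -> i / F C0 _: fires at position(s) 5: binlenvasllga
2. f -> v, k -> g, s -> z / _ Z: no change
surface: binlenvasllga

cell KEL=em, TOR=un, POLE=ri, CASE=vo:
underlying: d-lon-vas-vzu-ga
1. o -> e, u -> i / F C0 _: no change
2. f -> v, k -> g, s -> z / _ Z: fires at position(s) 7: dlonvazvzuga
surface: dlonvazvzuga

cell KEL=em, TOR=ta, POLE=ri, CASE=so:
underlying: bin-lon-vas-vzu-zu
1. o -> e, u -> i / F C0 _: fires at position(s) 5: binlenvasvzuzu
2. f -> v, k -> g, s -> z / _ Z: fires at position(s) 9: binlenvazvzuzu
surface: binlenvazvzuzu


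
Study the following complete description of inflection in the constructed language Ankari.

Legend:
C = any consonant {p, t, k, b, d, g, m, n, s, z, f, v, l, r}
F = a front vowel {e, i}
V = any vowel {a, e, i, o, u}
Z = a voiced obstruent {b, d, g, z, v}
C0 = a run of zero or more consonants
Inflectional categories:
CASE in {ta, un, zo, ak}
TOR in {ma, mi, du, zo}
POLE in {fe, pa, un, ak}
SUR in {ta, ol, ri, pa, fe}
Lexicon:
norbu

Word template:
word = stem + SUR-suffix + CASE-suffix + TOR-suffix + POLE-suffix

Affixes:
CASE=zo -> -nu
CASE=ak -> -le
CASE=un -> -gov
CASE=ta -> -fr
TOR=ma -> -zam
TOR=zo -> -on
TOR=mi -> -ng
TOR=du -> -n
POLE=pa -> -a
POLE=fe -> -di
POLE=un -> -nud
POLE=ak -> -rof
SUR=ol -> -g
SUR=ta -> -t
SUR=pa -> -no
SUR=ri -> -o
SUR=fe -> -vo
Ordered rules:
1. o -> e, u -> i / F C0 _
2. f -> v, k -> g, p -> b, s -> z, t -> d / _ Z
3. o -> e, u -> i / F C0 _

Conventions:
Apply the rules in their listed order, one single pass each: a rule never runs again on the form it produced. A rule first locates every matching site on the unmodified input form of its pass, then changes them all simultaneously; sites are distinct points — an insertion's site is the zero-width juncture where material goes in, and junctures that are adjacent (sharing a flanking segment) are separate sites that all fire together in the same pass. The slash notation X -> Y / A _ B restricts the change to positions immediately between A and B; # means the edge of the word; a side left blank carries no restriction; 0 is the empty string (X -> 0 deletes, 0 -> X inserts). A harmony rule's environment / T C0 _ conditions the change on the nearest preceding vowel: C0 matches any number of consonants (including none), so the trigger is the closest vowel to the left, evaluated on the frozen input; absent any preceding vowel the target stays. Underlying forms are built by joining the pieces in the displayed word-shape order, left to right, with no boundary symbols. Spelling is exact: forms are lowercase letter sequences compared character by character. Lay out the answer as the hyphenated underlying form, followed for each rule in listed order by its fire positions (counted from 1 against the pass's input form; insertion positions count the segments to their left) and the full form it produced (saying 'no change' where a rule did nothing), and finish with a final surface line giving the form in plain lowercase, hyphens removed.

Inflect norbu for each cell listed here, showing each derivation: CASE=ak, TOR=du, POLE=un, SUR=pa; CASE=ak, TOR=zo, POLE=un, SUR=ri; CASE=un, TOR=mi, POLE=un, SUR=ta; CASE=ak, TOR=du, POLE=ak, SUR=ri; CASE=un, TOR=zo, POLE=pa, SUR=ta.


cell CASE=ak, TOR=du, POLE=un, SUR=pa:
underlying: norbu-no-le-n-nud
1. o -> e, u -> i / F C0 _: fires at position(s) 12: norbunolennid
2. f -> v, k -> g, p -> b, s -> z, t -> d / _ Z: no change
3. o -> e, u -> i / F C0 _: no change
surface: norbunolennid

cell CASE=ak, TOR=zo, POLE=un, SUR=ri:
underlying: norbu-o-le-on-nud
1. o -> e, u -> i / F C0 _: fires at position(s) 9: norbuoleennud
2. f -> v, k -> g, p -> b, s -> z, t -> d / _ Z: no change
3. o -> e, u -> i / F C0 _: fires at position(s) 12: norbuoleennid
surface: norbuoleennid

cell CASE=un, TOR=mi, POLE=un, SUR=ta:
underlying: norbu-t-gov-ng-nud
1. o -> e, u -> i / F C0 _: no change
2. f -> v, k -> g, p -> b, s -> z, t -> d / _ Z: fires at position(s) 6: norbudgovngnud
3. o -> e, u -> i / F C0 _: no change
surface: norbudgovngnud

cell CASE=ak, TOR=du, POLE=ak, SUR=ri:
underlying: norbu-o-le-n-rof
1. o -> e, u -> i / F C0 _: fires at position(s) 11: norbuolenref
2. f -> v, k -> g, p -> b, s -> z, t -> d / _ Z: no change
3. o -> e, u -> i / F C0 _: no change
surface: norbuolenref

cell CASE=un, TOR=zo, POLE=pa, SUR=ta:
underlying: norbu-t-gov-on-a
1. o -> e, u -> i / F C0 _: no change
2. f -> v, k -> g, p -> b, s -> z, t -> d / _ Z: fires at position(s) 6: norbudgovona
3. o -> e, u -> i / F C0 _: no change
surface: norbudgovona


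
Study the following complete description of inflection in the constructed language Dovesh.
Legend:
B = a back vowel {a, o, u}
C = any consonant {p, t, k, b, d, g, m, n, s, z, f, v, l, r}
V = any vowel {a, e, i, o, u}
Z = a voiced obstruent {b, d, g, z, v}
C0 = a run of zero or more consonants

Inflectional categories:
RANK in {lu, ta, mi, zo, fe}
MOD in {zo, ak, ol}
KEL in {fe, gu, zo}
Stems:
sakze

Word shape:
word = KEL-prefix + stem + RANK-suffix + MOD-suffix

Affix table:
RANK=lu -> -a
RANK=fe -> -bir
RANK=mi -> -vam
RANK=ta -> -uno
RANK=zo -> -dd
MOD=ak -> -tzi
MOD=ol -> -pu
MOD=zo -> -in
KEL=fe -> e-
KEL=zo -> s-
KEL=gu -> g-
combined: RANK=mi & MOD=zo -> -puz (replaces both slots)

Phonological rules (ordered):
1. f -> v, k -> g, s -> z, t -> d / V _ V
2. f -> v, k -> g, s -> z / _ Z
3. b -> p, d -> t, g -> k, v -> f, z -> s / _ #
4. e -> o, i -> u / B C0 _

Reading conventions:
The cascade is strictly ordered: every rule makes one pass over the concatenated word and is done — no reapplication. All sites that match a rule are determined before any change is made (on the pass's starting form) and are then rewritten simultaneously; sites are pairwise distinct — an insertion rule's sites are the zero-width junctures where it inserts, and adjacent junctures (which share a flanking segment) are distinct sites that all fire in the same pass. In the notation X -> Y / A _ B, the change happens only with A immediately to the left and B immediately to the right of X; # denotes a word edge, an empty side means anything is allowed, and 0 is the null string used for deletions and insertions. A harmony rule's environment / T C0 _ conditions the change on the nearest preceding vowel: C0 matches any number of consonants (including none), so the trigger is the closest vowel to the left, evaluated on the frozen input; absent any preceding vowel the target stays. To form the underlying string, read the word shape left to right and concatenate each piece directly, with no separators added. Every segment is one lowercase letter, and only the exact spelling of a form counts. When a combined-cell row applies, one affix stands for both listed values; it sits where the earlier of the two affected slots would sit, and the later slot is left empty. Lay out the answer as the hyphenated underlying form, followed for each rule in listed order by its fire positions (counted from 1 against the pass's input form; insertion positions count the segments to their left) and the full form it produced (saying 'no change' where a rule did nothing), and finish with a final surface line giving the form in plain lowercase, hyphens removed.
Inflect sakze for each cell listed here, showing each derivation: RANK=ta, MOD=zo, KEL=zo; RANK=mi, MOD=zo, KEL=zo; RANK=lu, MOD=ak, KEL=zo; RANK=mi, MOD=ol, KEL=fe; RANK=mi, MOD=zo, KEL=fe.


cell RANK=ta, MOD=zo, KEL=zo:
underlying: s-sakze-uno-in
1. f -> v, k -> g, s -> z, t -> d / V _ V: no change
2. f -> v, k -> g, s -> z / _ Z: fires at position(s) 4: ssagzeunoin
3. b -> p, d -> t, g -> k, v -> f, z -> s / _ #: no change
4. e -> o, i -> u / B C0 _: fires at position(s) 6, 10: ssagzounoun
surface: ssagzounoun

cell RANK=mi, MOD=zo, KEL=zo:
underlying: s-sakze-puz
1. f -> v, k -> g, s -> z, t -> d / V _ V: no change
2. f -> v, k -> g, s -> z / _ Z: fires at position(s) 4: ssagzepuz
3. b -> p, d -> t, g -> k, v -> f, z -> s / _ #: fires at position(s) 9: ssagzepus
4. e -> o, i -> u / B C0 _: fires at position(s) 6: ssagzopus
surface: ssagzopus

cell RANK=lu, MOD=ak, KEL=zo:
underlying: s-sakze-a-tzi
1. f -> v, k -> g, s -> z, t -> d / V _ V: no change
2. f -> v, k -> g, s -> z / _ Z: fires at position(s) 4: ssagzeatzi
3. b -> p, d -> t, g -> k, v -> f, z -> s / _ #: no change
4. e -> o, i -> u / B C0 _: fires at position(s) 6, 10: ssagzoatzu
surface: ssagzoatzu

cell RANK=mi, MOD=ol, KEL=fe:
underlying: e-sakze-vam-pu
1. f -> v, k -> g, s -> z, t -> d / V _ V: fires at position(s) 2: ezakzevampu
2. f -> v, k -> g, s -> z / _ Z: fires at position(s) 4: ezagzevampu
3. b -> p, d -> t, g -> k, v -> f, z -> s / _ #: no change
4. e -> o, i -> u / B C0 _: fires at position(s) 6: ezagzovampu
surface: ezagzovampu

cell RANK=mi, MOD=zo, KEL=fe:
underlying: e-sakze-puz
1. f -> v, k -> g, s -> z, t -> d / V _ V: fires at position(s) 2: ezakzepuz
2. f -> v, k -> g, s -> z / _ Z: fires at position(s) 4: ezagzepuz
3. b -> p, d -> t, g -> k, v -> f, z -> s / _ #: fires at position(s) 9: ezagzepus
4. e -> o, i -> u / B C0 _: fires at position(s) 6: ezagzopus
surface: ezagzopus


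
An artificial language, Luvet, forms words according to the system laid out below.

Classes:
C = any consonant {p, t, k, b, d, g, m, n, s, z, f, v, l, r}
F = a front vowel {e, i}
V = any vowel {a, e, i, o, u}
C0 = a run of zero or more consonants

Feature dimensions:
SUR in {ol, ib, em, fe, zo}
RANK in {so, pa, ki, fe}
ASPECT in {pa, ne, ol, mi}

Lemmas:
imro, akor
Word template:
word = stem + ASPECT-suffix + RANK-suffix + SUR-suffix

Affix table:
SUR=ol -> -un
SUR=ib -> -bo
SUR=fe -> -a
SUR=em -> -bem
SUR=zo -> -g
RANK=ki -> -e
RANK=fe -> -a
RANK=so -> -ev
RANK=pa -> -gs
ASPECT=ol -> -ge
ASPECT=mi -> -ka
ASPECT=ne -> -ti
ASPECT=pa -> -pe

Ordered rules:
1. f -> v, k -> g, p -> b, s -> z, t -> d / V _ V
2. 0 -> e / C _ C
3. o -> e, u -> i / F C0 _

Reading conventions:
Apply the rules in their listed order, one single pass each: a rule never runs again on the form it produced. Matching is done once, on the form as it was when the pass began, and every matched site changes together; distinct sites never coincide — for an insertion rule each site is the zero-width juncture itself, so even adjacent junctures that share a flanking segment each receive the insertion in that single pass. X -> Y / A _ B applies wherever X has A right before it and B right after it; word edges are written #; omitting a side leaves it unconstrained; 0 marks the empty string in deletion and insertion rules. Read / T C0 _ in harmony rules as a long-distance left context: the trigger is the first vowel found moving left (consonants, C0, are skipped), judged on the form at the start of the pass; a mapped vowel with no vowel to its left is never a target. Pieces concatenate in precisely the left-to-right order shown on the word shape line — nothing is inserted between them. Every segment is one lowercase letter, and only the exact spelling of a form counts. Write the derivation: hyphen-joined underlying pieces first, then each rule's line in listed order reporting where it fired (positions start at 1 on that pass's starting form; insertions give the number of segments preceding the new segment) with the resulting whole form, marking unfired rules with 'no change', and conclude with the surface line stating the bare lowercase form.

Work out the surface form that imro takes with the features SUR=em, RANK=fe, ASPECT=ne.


underlying: imro-ti-a-bem
1. f -> v, k -> g, p -> b, s -> z, t -> d / V _ V: fires at position(s) 5: imrodiabem
2. 0 -> e / C _ C: inserts after position(s) 2: imerodiabem
3. o -> e, u -> i / F C0 _: fires at position(s) 5: imerediabem
surface: imerediabem


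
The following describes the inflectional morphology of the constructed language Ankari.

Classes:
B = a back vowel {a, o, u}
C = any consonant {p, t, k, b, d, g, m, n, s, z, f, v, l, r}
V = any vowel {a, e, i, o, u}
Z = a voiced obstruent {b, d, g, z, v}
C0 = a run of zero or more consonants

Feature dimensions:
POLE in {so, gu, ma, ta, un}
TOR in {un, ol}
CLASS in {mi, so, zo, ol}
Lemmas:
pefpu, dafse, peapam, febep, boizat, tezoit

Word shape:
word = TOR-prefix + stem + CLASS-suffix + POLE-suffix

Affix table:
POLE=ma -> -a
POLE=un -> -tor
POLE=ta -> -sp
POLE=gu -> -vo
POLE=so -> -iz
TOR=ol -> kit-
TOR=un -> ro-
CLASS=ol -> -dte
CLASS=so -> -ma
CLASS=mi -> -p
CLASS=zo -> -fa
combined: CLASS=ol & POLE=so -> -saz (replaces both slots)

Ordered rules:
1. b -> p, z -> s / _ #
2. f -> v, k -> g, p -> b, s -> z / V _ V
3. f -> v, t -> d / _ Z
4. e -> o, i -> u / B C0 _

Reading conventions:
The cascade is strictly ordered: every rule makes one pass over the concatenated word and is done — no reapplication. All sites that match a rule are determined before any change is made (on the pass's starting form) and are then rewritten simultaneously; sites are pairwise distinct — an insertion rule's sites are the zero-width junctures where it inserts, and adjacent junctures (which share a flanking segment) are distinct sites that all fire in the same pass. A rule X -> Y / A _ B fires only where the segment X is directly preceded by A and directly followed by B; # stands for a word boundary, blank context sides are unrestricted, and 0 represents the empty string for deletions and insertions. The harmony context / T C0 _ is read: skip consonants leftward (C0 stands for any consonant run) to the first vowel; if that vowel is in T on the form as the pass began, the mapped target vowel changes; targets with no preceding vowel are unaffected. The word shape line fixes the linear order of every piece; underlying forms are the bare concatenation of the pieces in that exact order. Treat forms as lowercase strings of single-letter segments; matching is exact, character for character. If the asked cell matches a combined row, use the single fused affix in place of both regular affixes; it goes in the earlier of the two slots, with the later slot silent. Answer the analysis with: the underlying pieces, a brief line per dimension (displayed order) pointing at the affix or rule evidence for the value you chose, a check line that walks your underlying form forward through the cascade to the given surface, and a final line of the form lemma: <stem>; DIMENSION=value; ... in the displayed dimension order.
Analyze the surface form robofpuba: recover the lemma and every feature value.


underlying: ro-pefpu-p-a
POLE=ma - signalled by the affix -a
TOR=un - signalled by the affix ro-
CLASS=mi - signalled by the affix -p
check: ropefpupa -> ropefpupa -> robefpuba -> robefpuba -> robofpuba
lemma: pefpu; POLE=ma; TOR=un; CLASS=mi
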